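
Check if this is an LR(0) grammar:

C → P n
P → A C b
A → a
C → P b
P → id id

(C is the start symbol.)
Yes, the grammar is LR(0)

A grammar is LR(0) if no state in the canonical LR(0) collection has:
  - both a shift item (dot before a terminal) and a complete item (shift-reduce conflict), or
  - two or more complete items (reduce-reduce conflict; the accept item [C' → C .] counts as a complete item here).

Augment with C' → C and build the canonical LR(0) collection (I0 = CLOSURE({[C' → . C]}), then GOTO on every symbol after a dot until no new states appear). It has 11 states:
  I0: { [A → . a], [C → . P b], [C → . P n], [C' → . C], [P → . A C b], [P → . id id] }  — shift
  I1: { [A → . a], [C → . P b], [C → . P n], [P → . A C b], [P → . id id], [P → A . C b] }  — shift
  I2: { [C' → C .] }  — accept
  I3: { [C → P . b], [C → P . n] }  — shift
  I4: { [A → a .] }  — reduce
  I5: { [P → id . id] }  — shift
  I6: { [P → id id .] }  — reduce
  I7: { [C → P b .] }  — reduce
  I8: { [C → P n .] }  — reduce
  I9: { [P → A C . b] }  — shift
  I10: { [P → A C b .] }  — reduce

Every state is either a pure shift/goto state or contains exactly one complete item and nothing to shift — no conflicts. The grammar is LR(0).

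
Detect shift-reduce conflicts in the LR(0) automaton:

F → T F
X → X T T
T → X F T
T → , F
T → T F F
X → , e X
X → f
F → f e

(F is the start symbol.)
Yes — I5: [X → f .] vs [F → f . e]; I9: [F → T F .] vs [F → . f e]; I10: [X → X T T .] vs [F → . f e]; I12: [T → X F T .] vs [F → . f e]; I18: [X → , e X .] vs [T → . , F]

Augment with F' → F and build the canonical LR(0) collection (I0 = CLOSURE({[F' → . F]}), then GOTO on every symbol after a dot until no new states appear). It has 20 states:
  I0: { [F → . T F], [F → . f e], [F' → . F], [T → . , F], [T → . T F F], [T → . X F T], [X → . , e X], [X → . X T T], [X → . f] }  — shift
  I1: { [F → . T F], [F → . f e], [T → , . F], [T → . , F], [T → . T F F], [T → . X F T], [X → , . e X], [X → . , e X], [X → . X T T], [X → . f] }  — shift
  I2: { [F' → F .] }  — accept
  I3: { [F → . T F], [F → . f e], [F → T . F], [T → . , F], [T → . T F F], [T → . X F T], [T → T . F F], [X → . , e X], [X → . X T T], [X → . f] }  — shift
  I4: { [F → . T F], [F → . f e], [T → . , F], [T → . T F F], [T → . X F T], [T → X . F T], [X → . , e X], [X → . X T T], [X → . f], [X → X . T T] }  — shift
  I5: { [F → f . e], [X → f .] }  — shift, reduce
  I6: { [F → f e .] }  — reduce
  I7: { [T → . , F], [T → . T F F], [T → . X F T], [T → X F . T], [X → . , e X], [X → . X T T], [X → . f] }  — shift
  I8: { [F → . T F], [F → . f e], [F → T . F], [T → . , F], [T → . T F F], [T → . X F T], [T → T . F F], [X → . , e X], [X → . X T T], [X → . f], [X → X T . T] }  — shift
  I9: { [F → . T F], [F → . f e], [F → T F .], [T → . , F], [T → . T F F], [T → . X F T], [T → T F . F], [X → . , e X], [X → . X T T], [X → . f] }  — shift, reduce
  I10: { [F → . T F], [F → . f e], [F → T . F], [T → . , F], [T → . T F F], [T → . X F T], [T → T . F F], [X → . , e X], [X → . X T T], [X → . f], [X → X T T .] }  — shift, reduce
  I11: { [T → T F F .] }  — reduce
  I12: { [F → . T F], [F → . f e], [T → . , F], [T → . T F F], [T → . X F T], [T → T . F F], [T → X F T .], [X → . , e X], [X → . X T T], [X → . f] }  — shift, reduce
  I13: { [X → f .] }  — reduce
  I14: { [F → . T F], [F → . f e], [T → . , F], [T → . T F F], [T → . X F T], [T → T F . F], [X → . , e X], [X → . X T T], [X → . f] }  — shift
  I15: { [T → , F .] }  — reduce
  I16: { [X → , e . X], [X → . , e X], [X → . X T T], [X → . f] }  — shift
  I17: { [X → , . e X] }  — shift
  I18: { [T → . , F], [T → . T F F], [T → . X F T], [X → , e X .], [X → . , e X], [X → . X T T], [X → . f], [X → X . T T] }  — shift, reduce
  I19: { [F → . T F], [F → . f e], [T → . , F], [T → . T F F], [T → . X F T], [T → T . F F], [X → . , e X], [X → . X T T], [X → . f], [X → X T . T] }  — shift

I5 contains reduce item [X → f .] and shift item [F → f . e] — shift-reduce conflict.
I9 contains reduce item [F → T F .] and shift items [F → . f e], [T → . , F], [X → . , e X], [X → . f] — shift-reduce conflict.
I10 contains reduce item [X → X T T .] and shift items [F → . f e], [T → . , F], [X → . , e X], [X → . f] — shift-reduce conflict.
I12 contains reduce item [T → X F T .] and shift items [F → . f e], [T → . , F], [X → . , e X], [X → . f] — shift-reduce conflict.
I18 contains reduce item [X → , e X .] and shift items [T → . , F], [X → . , e X], [X → . f] — shift-reduce conflict.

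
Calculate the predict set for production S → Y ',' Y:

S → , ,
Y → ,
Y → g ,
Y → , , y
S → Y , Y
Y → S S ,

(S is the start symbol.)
PREDICT(S → Y ',' Y) = (FIRST(RHS) \ {ε}) ∪ (FOLLOW(S) if ε ∈ FIRST(RHS), i.e. RHS ⇒* ε)
FIRST(Y) = { ',', 'g' }
FIRST(Y ',' Y) = { ',', 'g' }
ε ∉ FIRST(Y ',' Y), so FOLLOW(S) is not added.
PREDICT(S → Y ',' Y) = { ',', 'g' }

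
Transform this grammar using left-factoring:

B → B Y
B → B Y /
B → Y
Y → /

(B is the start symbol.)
Left-factoring transforms A → αβ₁ | αβ₂ into A → αA' and A' → β₁ | β₂
(α is the longest common prefix among the alternatives). Repeat until
no nonterminal has two alternatives with a common prefix.

Round 1: B has alternatives sharing prefix 'B Y'. Introduce B': B → B Y B'
  Add: B' → ε
  Add: B' → /

No remaining common prefixes — done.

Resulting grammar:
B → B Y B'
B' → ε
B' → /
B → Y
Y → /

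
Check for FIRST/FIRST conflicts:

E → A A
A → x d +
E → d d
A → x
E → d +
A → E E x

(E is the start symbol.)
Yes. E → A A / E → d d on { 'd' }; E → A A / E → d '+' on { 'd' }; E → d d / E → d '+' on { 'd' }; A → x d '+' / A → x on { 'x' }; A → x d '+' / A → E E x on { 'x' }; A → x / A → E E x on { 'x' }

A FIRST/FIRST conflict occurs when two productions N → α and N → β for the same non-terminal have FIRST(α) ∩ FIRST(β) ≠ ∅ (with ε ∈ FIRST of a nullable right-hand side, so two nullable alternatives also conflict).

FIRST sets of the non-terminals at (or reachable through a nullable prefix from) the front of some alternative:
  FIRST(A) = { 'd', 'x' }
  FIRST(E) = { 'd', 'x' }

Productions for E:
  E → A A: FIRST = { 'd', 'x' }
  E → d d: FIRST = { 'd' }
  E → d +: FIRST = { 'd' }
Productions for A:
  A → x d +: FIRST = { 'x' }
  A → x: FIRST = { 'x' }
  A → E E x: FIRST = { 'd', 'x' }

Conflict for E: E → A A and E → d d
  Overlap: { 'd' }
Conflict for E: E → A A and E → d +
  Overlap: { 'd' }
Conflict for E: E → d d and E → d +
  Overlap: { 'd' }
Conflict for A: A → x d + and A → x
  Overlap: { 'x' }
Conflict for A: A → x d + and A → E E x
  Overlap: { 'x' }
Conflict for A: A → x and A → E E x
  Overlap: { 'x' }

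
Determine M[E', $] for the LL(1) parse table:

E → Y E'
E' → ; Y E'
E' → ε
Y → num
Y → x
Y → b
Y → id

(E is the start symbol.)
To find M[E', $], we find productions for E' where $ is in the predict set (PREDICT(N → α) = (FIRST(α) \ {ε}) ∪ (FOLLOW(N) if α ⇒* ε)).

Relevant sets:
  FOLLOW(E') = { $ }

E' → ; Y E': PREDICT = { ';' }
E' → ε: PREDICT = { $ }
  $ is in predict set, so this production goes in M[E', $]

M[E', $] = E' → ε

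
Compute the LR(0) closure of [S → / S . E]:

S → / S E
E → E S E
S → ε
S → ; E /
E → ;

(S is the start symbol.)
{ [E → . ;], [E → . E S E], [S → / S . E] }

To compute CLOSURE, for each item [A → α.Bβ] where B is a non-terminal, add [B → .γ] for all productions B → γ; repeat for the newly added items until nothing changes.

Start with: [S → / S . E]
  [S → / S . E] has the dot before E: add [E → . E S E], [E → . ;]
No further items can be added.

CLOSURE = { [E → . ;], [E → . E S E], [S → / S . E] }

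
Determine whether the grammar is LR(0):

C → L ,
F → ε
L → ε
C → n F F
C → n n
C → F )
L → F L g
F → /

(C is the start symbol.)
No. Shift-reduce conflict between [F → .] and [C → . n F F]

A grammar is LR(0) if no state in the canonical LR(0) collection has:
  - both a shift item (dot before a terminal) and a complete item (shift-reduce conflict), or
  - two or more complete items (reduce-reduce conflict; the accept item [C' → C .] counts as a complete item here).

Augment with C' → C and build the canonical LR(0) collection (I0 = CLOSURE({[C' → . C]}), then GOTO on every symbol after a dot until no new states appear). It has 14 states:
  I0: { [C → . F )], [C → . L ,], [C → . n F F], [C → . n n], [C' → . C], [F → . /], [F → .], [L → . F L g], [L → .] }  — shift, 2 reduces
  I1: { [F → / .] }  — reduce
  I2: { [C' → C .] }  — accept
  I3: { [C → F . )], [F → . /], [F → .], [L → . F L g], [L → .], [L → F . L g] }  — shift, 2 reduces
  I4: { [C → L . ,] }  — shift
  I5: { [C → n . F F], [C → n . n], [F → . /], [F → .] }  — shift, reduce
  I6: { [C → n F . F], [F → . /], [F → .] }  — shift, reduce
  I7: { [C → n n .] }  — reduce
  I8: { [C → n F F .] }  — reduce
  I9: { [C → L , .] }  — reduce
  I10: { [C → F ) .] }  — reduce
  I11: { [F → . /], [F → .], [L → . F L g], [L → .], [L → F . L g] }  — shift, 2 reduces
  I12: { [L → F L . g] }  — shift
  I13: { [L → F L g .] }  — reduce

Conflict in state I0:
  Shift-reduce conflict between [F → .] and [C → . n F F]
So the grammar is NOT LR(0).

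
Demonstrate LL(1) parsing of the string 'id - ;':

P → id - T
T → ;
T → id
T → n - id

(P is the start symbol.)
LL(1) parsing maintains a stack (initially the start symbol over $) and the input. At each step: if the stack top is a terminal, match it against the current input token; if it is a non-terminal N, replace it with the RHS of M[N, lookahead] (the unique production whose predict set contains the lookahead).

Stack is shown with the top on the left.

Stack     Input     Action
--------------------------
P $       id - ; $  output P → id - T
id - T $  id - ; $  match 'id'
- T $     - ; $     match '-'
T $       ; $       output T → ;
; $       ; $       match ';'
$         $         accept

The string is accepted.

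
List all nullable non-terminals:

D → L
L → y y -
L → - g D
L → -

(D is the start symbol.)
A non-terminal is nullable if it can derive ε (the empty string): either it has an ε-production, or it has a production whose right-hand side consists entirely of nullable non-terminals.

There are no ε-productions, so no non-terminal can derive ε.
No non-terminals are nullable.

Answer: None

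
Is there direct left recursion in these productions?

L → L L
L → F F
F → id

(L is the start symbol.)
L → L L: LEFT RECURSIVE (starts with L)
L → F F: starts with F
F → id: starts with id

The grammar has direct left recursion on: L.

Answer: Yes, L is left-recursive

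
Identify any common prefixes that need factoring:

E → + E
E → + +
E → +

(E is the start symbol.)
Yes, E has productions with common prefix '+'

Left-factoring is needed when two productions for the same non-terminal
share a common prefix on the right-hand side.

Productions for E:
  E → + E
  E → + +
  E → +

Found common prefix '+' in productions for E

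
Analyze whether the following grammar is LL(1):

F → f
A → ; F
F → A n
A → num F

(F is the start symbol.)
A grammar is LL(1) if for each non-terminal N with multiple productions, the predict sets of those productions are pairwise disjoint, where PREDICT(N → α) = (FIRST(α) \ {ε}) ∪ (FOLLOW(N) if α ⇒* ε).

Relevant sets:
  FIRST(A) = { ';', 'num' }

For F:
  PREDICT(F → f) = { 'f' }
  PREDICT(F → A n) = { ';', 'num' }
For A:
  PREDICT(A → ';' F) = { ';' }
  PREDICT(A → num F) = { 'num' }

All predict sets are disjoint. The grammar IS LL(1).

Answer: Yes, the grammar is LL(1).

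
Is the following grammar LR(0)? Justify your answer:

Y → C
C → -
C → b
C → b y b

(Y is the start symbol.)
A grammar is LR(0) if no state in the canonical LR(0) collection has:
  - both a shift item (dot before a terminal) and a complete item (shift-reduce conflict), or
  - two or more complete items (reduce-reduce conflict; the accept item [Y' → Y .] counts as a complete item here).

Augment with Y' → Y and build the canonical LR(0) collection (I0 = CLOSURE({[Y' → . Y]}), then GOTO on every symbol after a dot until no new states appear). It has 7 states:
  I0: { [C → . -], [C → . b y b], [C → . b], [Y → . C], [Y' → . Y] }  — shift
  I1: { [C → - .] }  — reduce
  I2: { [Y → C .] }  — reduce
  I3: { [Y' → Y .] }  — accept
  I4: { [C → b . y b], [C → b .] }  — shift, reduce
  I5: { [C → b y . b] }  — shift
  I6: { [C → b y b .] }  — reduce

Conflict in state I4:
  Shift-reduce conflict between [C → b .] and [C → b . y b]
So the grammar is NOT LR(0).

Answer: No. Shift-reduce conflict between [C → b .] and [C → b . y b]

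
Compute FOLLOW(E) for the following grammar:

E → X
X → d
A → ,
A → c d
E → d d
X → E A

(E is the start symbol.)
{ $, ',', 'c' }

E is the start symbol, so $ ∈ FOLLOW(E).
In X → E A: E is followed by A, add FIRST(A) \ {ε} = { ',', 'c' }

Taking the union: FOLLOW(E) = { $, ',', 'c' }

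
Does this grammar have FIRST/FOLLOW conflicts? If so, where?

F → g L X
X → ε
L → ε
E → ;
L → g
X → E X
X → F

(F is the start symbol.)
Nullable non-terminals: L, X.
FIRST sets used below: FIRST(E) = { ';' }, FIRST(F) = { 'g' }

L: nullable alternative(s) L → ε; FOLLOW(L) = { $, ';', 'g' }
  L → ε: FIRST \ {ε} = { } — this is the only nullable alternative, skip
  L → g: FIRST \ {ε} = { 'g' } — overlaps FOLLOW(L) on { 'g' }: CONFLICT

X: nullable alternative(s) X → ε; FOLLOW(X) = { $ }
  X → ε: FIRST \ {ε} = { } — this is the only nullable alternative, skip
  X → E X: FIRST \ {ε} = { ';' } — disjoint from FOLLOW(X)
  X → F: FIRST \ {ε} = { 'g' } — disjoint from FOLLOW(X)

E, F have no nullable alternative, so no FIRST/FOLLOW check is needed there.

So the grammar has 1 FIRST/FOLLOW conflict (marked CONFLICT above).

Answer: Yes. L → g with FOLLOW(L) on { 'g' }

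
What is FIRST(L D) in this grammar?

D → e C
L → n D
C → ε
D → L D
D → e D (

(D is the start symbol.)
FIRST sets of the non-terminals involved (from the grammar, by fixed-point iteration):
  FIRST(L) = { 'n' }

To compute FIRST(L D), process the symbols left to right:
Symbol L is a non-terminal. Add FIRST(L) \ {ε} = { 'n' }
L is not nullable (ε ∉ FIRST(L)), so stop here.
FIRST(L D) = { 'n' }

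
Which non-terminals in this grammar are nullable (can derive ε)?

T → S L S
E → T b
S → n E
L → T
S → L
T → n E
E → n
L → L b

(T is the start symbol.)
A non-terminal is nullable if it can derive ε (the empty string): either it has an ε-production, or it has a production whose right-hand side consists entirely of nullable non-terminals.

There are no ε-productions, so no non-terminal can derive ε.
No non-terminals are nullable.

Answer: None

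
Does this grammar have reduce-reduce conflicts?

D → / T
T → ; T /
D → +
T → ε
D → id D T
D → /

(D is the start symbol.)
Augment with D' → D and build the canonical LR(0) collection (I0 = CLOSURE({[D' → . D]}), then GOTO on every symbol after a dot until no new states appear). It has 11 states:
  I0: { [D → . +], [D → . / T], [D → . /], [D → . id D T], [D' → . D] }  — shift
  I1: { [D → + .] }  — reduce
  I2: { [D → / . T], [D → / .], [T → . ; T /], [T → .] }  — shift, 2 reduces
  I3: { [D' → D .] }  — accept
  I4: { [D → . +], [D → . / T], [D → . /], [D → . id D T], [D → id . D T] }  — shift
  I5: { [D → id D . T], [T → . ; T /], [T → .] }  — shift, reduce
  I6: { [T → . ; T /], [T → .], [T → ; . T /] }  — shift, reduce
  I7: { [D → id D T .] }  — reduce
  I8: { [T → ; T . /] }  — shift
  I9: { [T → ; T / .] }  — reduce
  I10: { [D → / T .] }  — reduce

I2 contains complete items [D → / .], [T → .] — reduce-reduce conflict.

Answer: Yes — I2: [D → / .] vs [T → .]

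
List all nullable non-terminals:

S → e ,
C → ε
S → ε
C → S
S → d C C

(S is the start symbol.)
{ 'C', 'S' }

A non-terminal is nullable if it can derive ε (the empty string): either it has an ε-production, or it has a production whose right-hand side consists entirely of nullable non-terminals.

ε-productions: C → ε, S → ε
So C, S are immediately nullable.
Every non-terminal is now nullable.
Nullable = { 'C', 'S' }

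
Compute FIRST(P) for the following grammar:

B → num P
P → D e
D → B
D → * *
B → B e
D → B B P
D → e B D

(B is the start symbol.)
To compute FIRST(P), examine every production with P on the left-hand side, reading each right-hand side left to right until a non-nullable symbol is reached.

FIRST sets of the other non-terminals involved (by the same procedure, iterated to a fixed point):
  FIRST(D) = { '*', 'e', 'num' }

From P → D e:
  - D is a non-terminal: add FIRST(D) \ {ε} = { '*', 'e', 'num' }
    D is not nullable, so stop

Collecting: FIRST(P) = { '*', 'e', 'num' }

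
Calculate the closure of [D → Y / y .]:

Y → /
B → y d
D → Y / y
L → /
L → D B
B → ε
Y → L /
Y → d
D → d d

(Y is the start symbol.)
{ [D → Y / y .] }

To compute CLOSURE, for each item [A → α.Bβ] where B is a non-terminal, add [B → .γ] for all productions B → γ; repeat for the newly added items until nothing changes.

Start with: [D → Y / y .]
The dot is at the end, so nothing is added.

CLOSURE = { [D → Y / y .] }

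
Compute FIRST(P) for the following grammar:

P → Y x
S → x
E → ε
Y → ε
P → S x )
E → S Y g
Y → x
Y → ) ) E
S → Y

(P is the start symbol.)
{ ')', 'x' }

To compute FIRST(P), examine every production with P on the left-hand side, reading each right-hand side left to right until a non-nullable symbol is reached.

FIRST sets of the other non-terminals involved (by the same procedure, iterated to a fixed point):
  FIRST(Y) = { ')', 'x', ε }
  FIRST(S) = { ')', 'x', ε }

From P → Y x:
  - Y is a non-terminal: add FIRST(Y) \ {ε} = { ')', 'x' }
    Y is nullable, so continue to the next symbol
  - x is a terminal: add 'x' and stop
From P → S x ):
  - S is a non-terminal: add FIRST(S) \ {ε} = { ')', 'x' }
    S is nullable, so continue to the next symbol
  - x is a terminal: add 'x' and stop

Collecting: FIRST(P) = { ')', 'x' }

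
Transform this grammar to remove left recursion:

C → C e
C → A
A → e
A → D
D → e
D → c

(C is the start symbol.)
C → A C'
C' → e C'
C' → ε
A → e
A → D
D → e
D → c

C is directly left-recursive. The standard transformation for
  A → A α₁ | ... | A α_m | β₁ | ... | β_n
is
  A  → β₁ A' | ... | β_n A'
  A' → α₁ A' | ... | α_m A' | ε

C → A becomes C → A C'
C → C e becomes C' → e C'
Add C' → ε

Productions for other non-terminals are unchanged:
  A → e
  A → D
  D → e
  D → c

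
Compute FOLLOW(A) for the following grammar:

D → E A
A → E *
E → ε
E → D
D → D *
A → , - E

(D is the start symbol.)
{ $, '*', ',' }

To compute FOLLOW(A), find every occurrence of A on a right-hand side N → α A β: add FIRST(β) \ {ε}, and if β is empty or nullable also add FOLLOW(N). Iterate to a fixed point.

In D → E A: A is at the end, add FOLLOW(D)

The FOLLOW sets referred to above (computed the same way, to a fixed point):
  FOLLOW(D) = { $, '*', ',' }

Taking the union: FOLLOW(A) = { $, '*', ',' }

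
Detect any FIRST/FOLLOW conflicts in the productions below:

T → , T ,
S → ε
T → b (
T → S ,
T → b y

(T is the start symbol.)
Nullable non-terminals: S.
S has a nullable alternative but only one production, so nothing to check.

T has no nullable alternative, so no FIRST/FOLLOW check is needed there.

No FIRST/FOLLOW conflicts found.

Answer: No FIRST/FOLLOW conflicts.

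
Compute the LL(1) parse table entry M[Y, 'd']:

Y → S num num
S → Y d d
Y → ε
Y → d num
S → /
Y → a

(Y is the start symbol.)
Y → S num num, Y → ε, Y → d num

To find M[Y, 'd'], we find productions for Y where 'd' is in the predict set (PREDICT(N → α) = (FIRST(α) \ {ε}) ∪ (FOLLOW(N) if α ⇒* ε)).

Relevant sets:
  FIRST(S) = { '/', 'a', 'd' }
  FOLLOW(Y) = { $, 'd' }

Y → S num num: PREDICT = { '/', 'a', 'd' }
  'd' is in predict set, so this production goes in M[Y, 'd']
Y → ε: PREDICT = { $, 'd' }
  'd' is in predict set, so this production goes in M[Y, 'd']
Y → d num: PREDICT = { 'd' }
  'd' is in predict set, so this production goes in M[Y, 'd']
Y → a: PREDICT = { 'a' }

M[Y, 'd'] = Y → S num num, Y → ε, Y → d num  (a multiply-defined cell — the grammar is not LL(1))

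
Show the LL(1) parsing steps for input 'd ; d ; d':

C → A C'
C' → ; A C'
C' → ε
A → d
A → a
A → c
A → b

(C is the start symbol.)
LL(1) parsing maintains a stack (initially the start symbol over $) and the input. At each step: if the stack top is a terminal, match it against the current input token; if it is a non-terminal N, replace it with the RHS of M[N, lookahead] (the unique production whose predict set contains the lookahead).

Stack is shown with the top on the left.

Stack     Input        Action
-----------------------------
C $       d ; d ; d $  output C → A C'
A C' $    d ; d ; d $  output A → d
d C' $    d ; d ; d $  match 'd'
C' $      ; d ; d $    output C' → ; A C'
; A C' $  ; d ; d $    match ';'
A C' $    d ; d $      output A → d
d C' $    d ; d $      match 'd'
C' $      ; d $        output C' → ; A C'
; A C' $  ; d $        match ';'
A C' $    d $          output A → d
d C' $    d $          match 'd'
C' $      $            output C' → ε
$         $            accept

The string is accepted.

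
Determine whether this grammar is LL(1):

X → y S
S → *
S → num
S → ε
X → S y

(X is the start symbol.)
A grammar is LL(1) if for each non-terminal N with multiple productions, the predict sets of those productions are pairwise disjoint, where PREDICT(N → α) = (FIRST(α) \ {ε}) ∪ (FOLLOW(N) if α ⇒* ε).

Relevant sets:
  FIRST(S) = { '*', 'num', ε }
  FOLLOW(S) = { $, 'y' }

For X:
  PREDICT(X → y S) = { 'y' }
  PREDICT(X → S y) = { '*', 'num', 'y' }
For S:
  PREDICT(S → '*') = { '*' }
  PREDICT(S → num) = { 'num' }
  PREDICT(S → ε) = { $, 'y' }

Conflict found: Predict set conflict for X: { 'y' }
The grammar is NOT LL(1).

Answer: No. Predict set conflict for X: { 'y' }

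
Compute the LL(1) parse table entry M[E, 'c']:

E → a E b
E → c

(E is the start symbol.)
To find M[E, 'c'], we find productions for E where 'c' is in the predict set (PREDICT(N → α) = (FIRST(α) \ {ε}) ∪ (FOLLOW(N) if α ⇒* ε)).

E → a E b: PREDICT = { 'a' }
E → c: PREDICT = { 'c' }
  'c' is in predict set, so this production goes in M[E, 'c']

M[E, 'c'] = E → c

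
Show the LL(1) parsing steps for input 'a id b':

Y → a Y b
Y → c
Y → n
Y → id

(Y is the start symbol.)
LL(1) parsing maintains a stack (initially the start symbol over $) and the input. At each step: if the stack top is a terminal, match it against the current input token; if it is a non-terminal N, replace it with the RHS of M[N, lookahead] (the unique production whose predict set contains the lookahead).

Stack is shown with the top on the left.

Stack    Input     Action
-------------------------
Y $      a id b $  output Y → a Y b
a Y b $  a id b $  match 'a'
Y b $    id b $    output Y → id
id b $   id b $    match 'id'
b $      b $       match 'b'
$        $         accept

The string is accepted.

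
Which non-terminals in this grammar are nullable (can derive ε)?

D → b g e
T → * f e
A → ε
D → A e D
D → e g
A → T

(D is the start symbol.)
ε-productions: A → ε
So A is immediately nullable.
No further non-terminal can be added: every production for the remaining non-terminals contains a terminal or a non-nullable non-terminal.
Nullable = { 'A' }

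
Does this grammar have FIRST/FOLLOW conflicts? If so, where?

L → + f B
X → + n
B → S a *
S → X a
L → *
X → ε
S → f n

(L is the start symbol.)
No FIRST/FOLLOW conflicts.

Nullable non-terminals: X.

X: nullable alternative(s) X → ε; FOLLOW(X) = { 'a' }
  X → + n: FIRST \ {ε} = { '+' } — disjoint from FOLLOW(X)
  X → ε: FIRST \ {ε} = { } — this is the only nullable alternative, skip

B, L, S have no nullable alternative, so no FIRST/FOLLOW check is needed there.

No FIRST/FOLLOW conflicts found.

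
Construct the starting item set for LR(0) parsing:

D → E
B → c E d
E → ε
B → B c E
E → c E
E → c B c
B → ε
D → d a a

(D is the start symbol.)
{ [D → . E], [D → . d a a], [D' → . D], [E → . c B c], [E → . c E], [E → .] }

First, augment the grammar with D' → D
I₀ = CLOSURE({ [D' → . D] }):
  [D' → . D] has the dot before D: add [D → . E], [D → . d a a]
  [D → . E] has the dot before E: add [E → .], [E → . c E], [E → . c B c]
No further items can be added.

I₀ = { [D → . E], [D → . d a a], [D' → . D], [E → . c B c], [E → . c E], [E → .] }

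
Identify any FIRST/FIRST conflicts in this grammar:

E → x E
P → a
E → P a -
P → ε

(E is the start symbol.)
No FIRST/FIRST conflicts.

A FIRST/FIRST conflict occurs when two productions N → α and N → β for the same non-terminal have FIRST(α) ∩ FIRST(β) ≠ ∅ (with ε ∈ FIRST of a nullable right-hand side, so two nullable alternatives also conflict).

FIRST sets of the non-terminals at (or reachable through a nullable prefix from) the front of some alternative:
  FIRST(P) = { 'a', ε }

Productions for E:
  E → x E: FIRST = { 'x' }
  E → P a -: FIRST = { 'a' }
Productions for P:
  P → a: FIRST = { 'a' }
  P → ε: FIRST = { ε }

All alternatives of each non-terminal have pairwise disjoint FIRST sets.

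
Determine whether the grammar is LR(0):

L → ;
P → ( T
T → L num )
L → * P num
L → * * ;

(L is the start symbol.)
A grammar is LR(0) if no state in the canonical LR(0) collection has:
  - both a shift item (dot before a terminal) and a complete item (shift-reduce conflict), or
  - two or more complete items (reduce-reduce conflict; the accept item [L' → L .] counts as a complete item here).

Augment with L' → L and build the canonical LR(0) collection (I0 = CLOSURE({[L' → . L]}), then GOTO on every symbol after a dot until no new states appear). It has 13 states:
  I0: { [L → . * * ;], [L → . * P num], [L → . ;], [L' → . L] }  — shift
  I1: { [L → * . * ;], [L → * . P num], [P → . ( T] }  — shift
  I2: { [L → ; .] }  — reduce
  I3: { [L' → L .] }  — accept
  I4: { [L → . * * ;], [L → . * P num], [L → . ;], [P → ( . T], [T → . L num )] }  — shift
  I5: { [L → * * . ;] }  — shift
  I6: { [L → * P . num] }  — shift
  I7: { [L → * P num .] }  — reduce
  I8: { [L → * * ; .] }  — reduce
  I9: { [T → L . num )] }  — shift
  I10: { [P → ( T .] }  — reduce
  I11: { [T → L num . )] }  — shift
  I12: { [T → L num ) .] }  — reduce

Every state is either a pure shift/goto state or contains exactly one complete item and nothing to shift — no conflicts. The grammar is LR(0).

Answer: Yes, the grammar is LR(0)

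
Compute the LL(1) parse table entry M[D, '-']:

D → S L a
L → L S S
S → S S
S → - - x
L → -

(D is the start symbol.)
To find M[D, '-'], we find productions for D where '-' is in the predict set (PREDICT(N → α) = (FIRST(α) \ {ε}) ∪ (FOLLOW(N) if α ⇒* ε)).

Relevant sets:
  FIRST(S) = { '-' }

D → S L a: PREDICT = { '-' }
  '-' is in predict set, so this production goes in M[D, '-']

M[D, '-'] = D → S L a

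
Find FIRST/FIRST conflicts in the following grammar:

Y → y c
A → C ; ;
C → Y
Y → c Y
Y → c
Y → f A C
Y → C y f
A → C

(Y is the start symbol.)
Yes. Y → y c / Y → C y f on { 'y' }; Y → c Y / Y → c on { 'c' }; Y → c Y / Y → C y f on { 'c' }; Y → c / Y → C y f on { 'c' }; Y → f A C / Y → C y f on { 'f' }; A → C ';' ';' / A → C on { 'c', 'f', 'y' }

FIRST sets of the non-terminals at (or reachable through a nullable prefix from) the front of some alternative:
  FIRST(C) = { 'c', 'f', 'y' }

Productions for Y:
  Y → y c: FIRST = { 'y' }
  Y → c Y: FIRST = { 'c' }
  Y → c: FIRST = { 'c' }
  Y → f A C: FIRST = { 'f' }
  Y → C y f: FIRST = { 'c', 'f', 'y' }
Productions for A:
  A → C ; ;: FIRST = { 'c', 'f', 'y' }
  A → C: FIRST = { 'c', 'f', 'y' }
C has only one production, so no FIRST/FIRST conflict is possible there.

Conflict for Y: Y → y c and Y → C y f
  Overlap: { 'y' }
Conflict for Y: Y → c Y and Y → c
  Overlap: { 'c' }
Conflict for Y: Y → c Y and Y → C y f
  Overlap: { 'c' }
Conflict for Y: Y → c and Y → C y f
  Overlap: { 'c' }
Conflict for Y: Y → f A C and Y → C y f
  Overlap: { 'f' }
Conflict for A: A → C ; ; and A → C
  Overlap: { 'c', 'f', 'y' }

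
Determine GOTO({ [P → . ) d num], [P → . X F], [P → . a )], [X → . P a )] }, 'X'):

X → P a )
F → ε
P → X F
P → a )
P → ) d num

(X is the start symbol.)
GOTO(I, 'X') = CLOSURE({ [A → αX.β] : [A → α.Xβ] ∈ I, X = 'X' })

Items with dot before 'X', with the dot advanced:
  [P → . X F] → [P → X . F]
Closure of the advanced items:
  [P → X . F] has the dot before F: add [F → .]

GOTO = { [F → .], [P → X . F] }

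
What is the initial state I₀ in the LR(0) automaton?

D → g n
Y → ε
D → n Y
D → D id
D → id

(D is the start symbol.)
{ [D → . D id], [D → . g n], [D → . id], [D → . n Y], [D' → . D] }

First, augment the grammar with D' → D
I₀ = CLOSURE({ [D' → . D] }):
  [D' → . D] has the dot before D: add [D → . g n], [D → . n Y], [D → . D id], [D → . id]
No further items can be added.

I₀ = { [D → . D id], [D → . g n], [D → . id], [D → . n Y], [D' → . D] }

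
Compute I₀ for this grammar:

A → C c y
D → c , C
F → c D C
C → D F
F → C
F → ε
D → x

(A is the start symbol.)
First, augment the grammar with A' → A
I₀ = CLOSURE({ [A' → . A] }):
  [A' → . A] has the dot before A: add [A → . C c y]
  [A → . C c y] has the dot before C: add [C → . D F]
  [C → . D F] has the dot before D: add [D → . c , C], [D → . x]
No further items can be added.

I₀ = { [A → . C c y], [A' → . A], [C → . D F], [D → . c , C], [D → . x] }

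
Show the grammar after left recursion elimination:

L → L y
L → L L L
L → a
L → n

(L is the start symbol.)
L is directly left-recursive. The standard transformation for
  A → A α₁ | ... | A α_m | β₁ | ... | β_n
is
  A  → β₁ A' | ... | β_n A'
  A' → α₁ A' | ... | α_m A' | ε

L → a becomes L → a L'
L → n becomes L → n L'
L → L y becomes L' → y L'
L → L L L becomes L' → L L L'
Add L' → ε

Resulting grammar:
L → a L'
L → n L'
L' → y L'
L' → L L L'
L' → ε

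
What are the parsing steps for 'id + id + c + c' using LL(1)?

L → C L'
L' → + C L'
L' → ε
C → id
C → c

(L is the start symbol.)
Stack is shown with the top on the left.

Stack     Input              Action
-----------------------------------
L $       id + id + c + c $  output L → C L'
C L' $    id + id + c + c $  output C → id
id L' $   id + id + c + c $  match 'id'
L' $      + id + c + c $     output L' → + C L'
+ C L' $  + id + c + c $     match '+'
C L' $    id + c + c $       output C → id
id L' $   id + c + c $       match 'id'
L' $      + c + c $          output L' → + C L'
+ C L' $  + c + c $          match '+'
C L' $    c + c $            output C → c
c L' $    c + c $            match 'c'
L' $      + c $              output L' → + C L'
+ C L' $  + c $              match '+'
C L' $    c $                output C → c
c L' $    c $                match 'c'
L' $      $                  output L' → ε
$         $                  accept

The string is accepted.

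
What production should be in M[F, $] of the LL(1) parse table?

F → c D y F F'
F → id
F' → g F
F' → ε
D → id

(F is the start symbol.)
To find M[F, $], we find productions for F where $ is in the predict set (PREDICT(N → α) = (FIRST(α) \ {ε}) ∪ (FOLLOW(N) if α ⇒* ε)).

F → c D y F F': PREDICT = { 'c' }
F → id: PREDICT = { 'id' }

M[F, $] is empty (no production applies)

Answer: Empty (error entry)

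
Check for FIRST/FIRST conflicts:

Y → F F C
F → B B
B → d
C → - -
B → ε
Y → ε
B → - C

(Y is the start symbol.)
No FIRST/FIRST conflicts.

FIRST sets of the non-terminals at (or reachable through a nullable prefix from) the front of some alternative:
  FIRST(F) = { '-', 'd', ε }
  FIRST(C) = { '-' }

Productions for Y:
  Y → F F C: FIRST = { '-', 'd' }
  Y → ε: FIRST = { ε }
Productions for B:
  B → d: FIRST = { 'd' }
  B → ε: FIRST = { ε }
  B → - C: FIRST = { '-' }
F, C have only one production, so no FIRST/FIRST conflict is possible there.

All alternatives of each non-terminal have pairwise disjoint FIRST sets.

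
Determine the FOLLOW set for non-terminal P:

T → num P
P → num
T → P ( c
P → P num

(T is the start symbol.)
To compute FOLLOW(P), find every occurrence of P on a right-hand side N → α P β: add FIRST(β) \ {ε}, and if β is empty or nullable also add FOLLOW(N). Iterate to a fixed point.

In T → num P: P is at the end, add FOLLOW(T)
In T → P ( c: P is followed by '(' c, add FIRST('(' c) \ {ε} = { '(' }
In P → P num: P is followed by num, add FIRST(num) \ {ε} = { 'num' }

The FOLLOW sets referred to above (computed the same way, to a fixed point):
  FOLLOW(T) = { $ }

Taking the union: FOLLOW(P) = { $, '(', 'num' }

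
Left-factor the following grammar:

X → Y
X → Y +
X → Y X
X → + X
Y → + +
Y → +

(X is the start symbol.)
Left-factoring transforms A → αβ₁ | αβ₂ into A → αA' and A' → β₁ | β₂
(α is the longest common prefix among the alternatives). Repeat until
no nonterminal has two alternatives with a common prefix.

Round 1: X has alternatives sharing prefix 'Y'. Introduce X': X → Y X'
  Add: X' → ε
  Add: X' → +
  Add: X' → X

Round 2: Y has alternatives sharing prefix '+'. Introduce Y': Y → + Y'
  Add: Y' → +
  Add: Y' → ε

No remaining common prefixes — done.

Resulting grammar:
X → Y X'
X' → ε
X' → +
X' → X
X → + X
Y → + Y'
Y' → +
Y' → ε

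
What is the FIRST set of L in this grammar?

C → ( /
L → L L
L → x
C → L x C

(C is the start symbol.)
{ 'x' }

To compute FIRST(L), examine every production with L on the left-hand side, reading each right-hand side left to right until a non-nullable symbol is reached.

From L → L L:
  - L is the symbol being defined: contributes nothing new
    L is not nullable, so stop
From L → x:
  - x is a terminal: add 'x' and stop

Collecting: FIRST(L) = { 'x' }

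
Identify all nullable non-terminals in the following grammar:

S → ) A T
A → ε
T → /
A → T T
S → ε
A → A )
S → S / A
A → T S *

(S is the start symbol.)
ε-productions: A → ε, S → ε
So A, S are immediately nullable.
No further non-terminal can be added: every production for the remaining non-terminals contains a terminal or a non-nullable non-terminal.
Nullable = { 'A', 'S' }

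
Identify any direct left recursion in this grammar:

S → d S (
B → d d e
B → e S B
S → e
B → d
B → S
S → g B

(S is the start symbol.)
No direct left recursion

S → d S (: starts with d
B → d d e: starts with d
B → e S B: starts with e
S → e: starts with e
B → d: starts with d
B → S: starts with S
S → g B: starts with g

No direct left recursion found.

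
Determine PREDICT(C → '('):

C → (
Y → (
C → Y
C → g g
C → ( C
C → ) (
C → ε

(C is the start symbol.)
{ '(' }

PREDICT(C → '(') = (FIRST(RHS) \ {ε}) ∪ (FOLLOW(C) if ε ∈ FIRST(RHS), i.e. RHS ⇒* ε)
FIRST('(') = { '(' }
ε ∉ FIRST('('), so FOLLOW(C) is not added.
PREDICT(C → '(') = { '(' }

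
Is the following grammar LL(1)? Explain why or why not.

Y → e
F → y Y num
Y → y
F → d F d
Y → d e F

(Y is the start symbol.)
Yes, the grammar is LL(1).

A grammar is LL(1) if for each non-terminal N with multiple productions, the predict sets of those productions are pairwise disjoint, where PREDICT(N → α) = (FIRST(α) \ {ε}) ∪ (FOLLOW(N) if α ⇒* ε).

For Y:
  PREDICT(Y → e) = { 'e' }
  PREDICT(Y → y) = { 'y' }
  PREDICT(Y → d e F) = { 'd' }
For F:
  PREDICT(F → y Y num) = { 'y' }
  PREDICT(F → d F d) = { 'd' }

All predict sets are disjoint. The grammar IS LL(1).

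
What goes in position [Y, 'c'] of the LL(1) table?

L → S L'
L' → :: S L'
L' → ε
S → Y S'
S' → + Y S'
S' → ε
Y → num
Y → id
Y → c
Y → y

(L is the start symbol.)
To find M[Y, 'c'], we find productions for Y where 'c' is in the predict set (PREDICT(N → α) = (FIRST(α) \ {ε}) ∪ (FOLLOW(N) if α ⇒* ε)).

Y → num: PREDICT = { 'num' }
Y → id: PREDICT = { 'id' }
Y → c: PREDICT = { 'c' }
  'c' is in predict set, so this production goes in M[Y, 'c']
Y → y: PREDICT = { 'y' }

M[Y, 'c'] = Y → c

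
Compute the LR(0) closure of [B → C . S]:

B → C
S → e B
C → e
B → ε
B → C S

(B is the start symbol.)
{ [B → C . S], [S → . e B] }

Start with: [B → C . S]
  [B → C . S] has the dot before S: add [S → . e B]
No further items can be added.

CLOSURE = { [B → C . S], [S → . e B] }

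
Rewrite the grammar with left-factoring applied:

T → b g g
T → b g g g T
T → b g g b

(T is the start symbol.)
Left-factoring transforms A → αβ₁ | αβ₂ into A → αA' and A' → β₁ | β₂
(α is the longest common prefix among the alternatives). Repeat until
no nonterminal has two alternatives with a common prefix.

Round 1: T has alternatives sharing prefix 'b g g'. Introduce T': T → b g g T'
  Add: T' → ε
  Add: T' → g T
  Add: T' → b

No remaining common prefixes — done.

Resulting grammar:
T → b g g T'
T' → ε
T' → g T
T' → b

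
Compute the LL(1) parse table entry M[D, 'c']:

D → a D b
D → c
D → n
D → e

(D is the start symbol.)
To find M[D, 'c'], we find productions for D where 'c' is in the predict set (PREDICT(N → α) = (FIRST(α) \ {ε}) ∪ (FOLLOW(N) if α ⇒* ε)).

D → a D b: PREDICT = { 'a' }
D → c: PREDICT = { 'c' }
  'c' is in predict set, so this production goes in M[D, 'c']
D → n: PREDICT = { 'n' }
D → e: PREDICT = { 'e' }

M[D, 'c'] = D → c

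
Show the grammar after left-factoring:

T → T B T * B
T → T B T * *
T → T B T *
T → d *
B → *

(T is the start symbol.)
Left-factoring transforms A → αβ₁ | αβ₂ into A → αA' and A' → β₁ | β₂
(α is the longest common prefix among the alternatives). Repeat until
no nonterminal has two alternatives with a common prefix.

Round 1: T has alternatives sharing prefix 'T B T *'. Introduce T': T → T B T * T'
  Add: T' → B
  Add: T' → *
  Add: T' → ε

No remaining common prefixes — done.

Resulting grammar:
T → T B T * T'
T' → B
T' → *
T' → ε
T → d *
B → *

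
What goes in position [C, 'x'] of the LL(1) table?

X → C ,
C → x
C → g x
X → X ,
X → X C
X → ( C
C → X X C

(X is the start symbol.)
C → x, C → X X C

To find M[C, 'x'], we find productions for C where 'x' is in the predict set (PREDICT(N → α) = (FIRST(α) \ {ε}) ∪ (FOLLOW(N) if α ⇒* ε)).

Relevant sets:
  FIRST(X) = { '(', 'g', 'x' }

C → x: PREDICT = { 'x' }
  'x' is in predict set, so this production goes in M[C, 'x']
C → g x: PREDICT = { 'g' }
C → X X C: PREDICT = { '(', 'g', 'x' }
  'x' is in predict set, so this production goes in M[C, 'x']

M[C, 'x'] = C → x, C → X X C  (a multiply-defined cell — the grammar is not LL(1))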